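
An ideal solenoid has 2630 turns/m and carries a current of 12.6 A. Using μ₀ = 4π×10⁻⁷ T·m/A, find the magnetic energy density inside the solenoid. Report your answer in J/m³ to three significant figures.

u ≈ 690 J/m³

B = μ₀nI = (4π×10⁻⁷)(2.630×10^3)(12.6) = 4.164×10^-2 T.
u = B²/(2μ₀) = (4.164×10^-2)²/(2×4π×10⁻⁷) = 690 J/m³.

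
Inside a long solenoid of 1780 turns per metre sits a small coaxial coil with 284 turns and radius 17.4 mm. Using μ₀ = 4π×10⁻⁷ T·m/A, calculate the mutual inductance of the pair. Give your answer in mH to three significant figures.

The outer solenoid produces a uniform field B₁ = μ₀n₁I₁ across the inner coil,
so the flux linkage is N₂Φ = N₂B₁A₂ = μ₀n₁N₂A₂·I₁, giving M = μ₀n₁N₂A₂.
A₂ = πr² = π(1.740×10^-2 m)² = 9.511×10^-4 m².
M = (4π×10⁻⁷)(1780)(284)(9.511×10^-4) = 6.042×10^-4 H.

M ≈ 0.604 mH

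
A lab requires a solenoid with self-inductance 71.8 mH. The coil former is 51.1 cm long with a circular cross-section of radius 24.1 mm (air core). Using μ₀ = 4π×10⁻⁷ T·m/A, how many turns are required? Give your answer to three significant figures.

A = πr² = π(2.410×10^-2 m)² = 1.8247×10^-3 m².
From L = μ₀N²A/ℓ, N = √(Lℓ / (μ₀A)).
N = √[(7.180×10^-2)(0.511) / ((4π×10⁻⁷)×1.8247×10^-3)] = √(1.600×10^7) ≈ 4000.1.

N ≈ 4000 turns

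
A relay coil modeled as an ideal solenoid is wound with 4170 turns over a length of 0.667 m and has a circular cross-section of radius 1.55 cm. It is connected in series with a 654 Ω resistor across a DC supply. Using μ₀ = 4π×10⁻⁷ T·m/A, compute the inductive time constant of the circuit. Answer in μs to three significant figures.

τ ≈ 37.8 μs

A = πr² = π(1.550×10^-2 m)² = 7.548×10^-4 m².
L = μ₀N²A/ℓ = (4π×10⁻⁷)(4170)²(7.548×10^-4)/(0.667) = 2.473×10^-2 H.
τ = L/R = (2.473×10^-2)/(654) = 3.781×10^-5 s.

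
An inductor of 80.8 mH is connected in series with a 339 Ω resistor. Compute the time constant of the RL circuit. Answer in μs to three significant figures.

τ = L/R = (8.080×10^-2 H)/(339 Ω) = 2.383×10^-4 s.

τ ≈ 238 μs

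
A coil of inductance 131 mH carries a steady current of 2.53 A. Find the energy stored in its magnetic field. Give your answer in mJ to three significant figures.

Stored magnetic energy: U = ½LI².
U = ½(0.131 H)(2.53 A)² = 0.4193 J.

U ≈ 419 mJ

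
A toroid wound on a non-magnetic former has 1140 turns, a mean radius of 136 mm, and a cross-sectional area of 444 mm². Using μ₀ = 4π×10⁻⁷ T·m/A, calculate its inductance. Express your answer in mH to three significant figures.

For a thin toroid, L = μ₀N²A/(2πR).
L = (4π×10⁻⁷)(1140)²(4.440×10^-4) / (2π×0.136 m) = 8.486×10^-4 H.

L ≈ 0.849 mH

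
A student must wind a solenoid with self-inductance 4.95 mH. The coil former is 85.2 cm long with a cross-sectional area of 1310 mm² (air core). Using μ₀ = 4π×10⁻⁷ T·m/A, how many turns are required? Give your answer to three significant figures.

N ≈ 1600 turns

A = 1310 mm² = 1.310×10^-3 m².
From L = μ₀N²A/ℓ, N = √(Lℓ / (μ₀A)).
N = √[(4.950×10^-3)(0.852) / ((4π×10⁻⁷)×1.310×10^-3)] = √(2.562×10^6) ≈ 1600.6.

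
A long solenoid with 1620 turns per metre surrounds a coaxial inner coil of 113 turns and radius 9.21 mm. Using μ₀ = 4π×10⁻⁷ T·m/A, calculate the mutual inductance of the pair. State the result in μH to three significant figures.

The outer solenoid produces a uniform field B₁ = μ₀n₁I₁ across the inner coil,
so the flux linkage is N₂Φ = N₂B₁A₂ = μ₀n₁N₂A₂·I₁, giving M = μ₀n₁N₂A₂.
A₂ = πr² = π(9.210×10^-3 m)² = 2.6648×10^-4 m².
M = (4π×10⁻⁷)(1620)(113)(2.6648×10^-4) = 6.130×10^-5 H.

M ≈ 61.3 μH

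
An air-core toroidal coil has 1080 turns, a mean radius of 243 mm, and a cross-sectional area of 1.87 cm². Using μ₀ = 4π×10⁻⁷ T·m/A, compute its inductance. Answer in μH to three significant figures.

For a thin toroid, L = μ₀N²A/(2πR).
L = (4π×10⁻⁷)(1080)²(1.870×10^-4) / (2π×0.243 m) = 1.795×10^-4 H.

L ≈ 180 μH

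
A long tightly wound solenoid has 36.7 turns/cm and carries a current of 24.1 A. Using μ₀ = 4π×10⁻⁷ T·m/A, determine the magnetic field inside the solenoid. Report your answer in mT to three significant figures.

B ≈ 111 mT

Inside a long solenoid, B = μ₀nI.
B = (4π×10⁻⁷)(3.670×10^3 m⁻¹)(24.1 A) = 0.1111 T.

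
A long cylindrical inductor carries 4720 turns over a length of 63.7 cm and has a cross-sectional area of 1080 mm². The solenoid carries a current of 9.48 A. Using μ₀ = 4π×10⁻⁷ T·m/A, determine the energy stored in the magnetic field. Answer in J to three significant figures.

A = 1080 mm² = 1.080×10^-3 m².
L = μ₀N²A/ℓ = (4π×10⁻⁷)(4720)²(1.080×10^-3)/(0.637) = 4.747×10^-2 H.
U = ½LI² = ½(4.747×10^-2)(9.48)² = 2.133 J.

U ≈ 2.13 J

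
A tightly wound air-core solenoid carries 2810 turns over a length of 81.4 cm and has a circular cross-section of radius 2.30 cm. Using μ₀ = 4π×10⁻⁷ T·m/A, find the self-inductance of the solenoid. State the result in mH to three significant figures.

L ≈ 20.3 mH

A = πr² = π(2.300×10^-2 m)² = 1.662×10^-3 m².
For a long solenoid, L = μ₀N²A/ℓ.
L = (4π×10⁻⁷)(2810)²(1.662×10^-3)/(0.814 m) = 2.026×10^-2 H.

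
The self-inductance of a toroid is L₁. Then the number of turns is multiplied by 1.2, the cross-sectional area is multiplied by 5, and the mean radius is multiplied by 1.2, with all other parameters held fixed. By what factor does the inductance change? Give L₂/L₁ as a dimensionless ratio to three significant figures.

L₂/L₁ = 6.00

For a toroid, L ∝ μᵣN²A/R.
L₂/L₁ = (1.2)^2 × (5) × (1.2)^-1 = 6.00.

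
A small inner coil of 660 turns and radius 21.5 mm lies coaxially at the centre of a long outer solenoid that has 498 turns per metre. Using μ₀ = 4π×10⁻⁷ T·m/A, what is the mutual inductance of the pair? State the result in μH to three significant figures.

The outer solenoid produces a uniform field B₁ = μ₀n₁I₁ across the inner coil,
so the flux linkage is N₂Φ = N₂B₁A₂ = μ₀n₁N₂A₂·I₁, giving M = μ₀n₁N₂A₂.
A₂ = πr² = π(2.150×10^-2 m)² = 1.452×10^-3 m².
M = (4π×10⁻⁷)(498)(660)(1.452×10^-3) = 5.998×10^-4 H.

M ≈ 600 μH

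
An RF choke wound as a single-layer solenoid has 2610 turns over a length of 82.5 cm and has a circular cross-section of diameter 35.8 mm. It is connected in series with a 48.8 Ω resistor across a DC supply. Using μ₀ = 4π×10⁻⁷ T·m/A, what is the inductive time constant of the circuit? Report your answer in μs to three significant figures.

A = π(d/2)² = π(1.790×10^-2 m)² = 1.007×10^-3 m².
L = μ₀N²A/ℓ = (4π×10⁻⁷)(2610)²(1.007×10^-3)/(0.825) = 1.044×10^-2 H.
τ = L/R = (1.044×10^-2)/(48.8) = 2.140×10^-4 s.

τ ≈ 214 μs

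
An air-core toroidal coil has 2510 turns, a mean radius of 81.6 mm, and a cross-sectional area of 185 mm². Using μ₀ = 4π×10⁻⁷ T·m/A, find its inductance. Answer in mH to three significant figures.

L ≈ 2.86 mH

For a thin toroid, L = μ₀N²A/(2πR).
L = (4π×10⁻⁷)(2510)²(1.850×10^-4) / (2π×8.160×10^-2 m) = 2.857×10^-3 H.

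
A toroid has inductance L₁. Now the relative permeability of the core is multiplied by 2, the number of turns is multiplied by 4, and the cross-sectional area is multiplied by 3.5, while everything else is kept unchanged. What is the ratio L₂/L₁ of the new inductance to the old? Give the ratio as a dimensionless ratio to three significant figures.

For a toroid, L ∝ μᵣN²A/R.
L₂/L₁ = (2) × (4)^2 × (3.5) = 112.

L₂/L₁ = 112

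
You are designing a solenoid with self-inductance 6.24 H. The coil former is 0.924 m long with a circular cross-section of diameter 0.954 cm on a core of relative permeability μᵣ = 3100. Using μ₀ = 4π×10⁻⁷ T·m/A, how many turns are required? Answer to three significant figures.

A = π(d/2)² = π(4.770×10^-3 m)² = 7.148×10^-5 m².
From L = μ₀μᵣN²A/ℓ, N = √(Lℓ / (μ₀μᵣA)).
N = √[(6.24)(0.924) / ((4π×10⁻⁷)(3100)×7.148×10^-5)] = √(2.071×10^7) ≈ 4550.4.

N ≈ 4550 turns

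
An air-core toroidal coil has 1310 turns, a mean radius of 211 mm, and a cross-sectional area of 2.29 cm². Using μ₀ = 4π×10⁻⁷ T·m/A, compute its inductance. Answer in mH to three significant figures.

L ≈ 0.372 mH

For a thin toroid, L = μ₀N²A/(2πR).
L = (4π×10⁻⁷)(1310)²(2.290×10^-4) / (2π×0.211 m) = 3.72499×10^-4 H.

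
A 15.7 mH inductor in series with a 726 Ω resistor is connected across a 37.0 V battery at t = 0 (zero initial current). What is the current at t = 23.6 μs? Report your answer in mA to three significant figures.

I ≈ 33.9 mA

τ = L/R = 1.570×10^-2/726 = 2.163×10^-5 s; final current I_∞ = ε/R = 37.0/726 = 5.096×10^-2 A.
I(t) = I_∞(1 − e^(−t/τ)) with t/τ = 1.091.
I = (5.096×10^-2)(1 − e^(−1.091)) = 3.385×10^-2 A.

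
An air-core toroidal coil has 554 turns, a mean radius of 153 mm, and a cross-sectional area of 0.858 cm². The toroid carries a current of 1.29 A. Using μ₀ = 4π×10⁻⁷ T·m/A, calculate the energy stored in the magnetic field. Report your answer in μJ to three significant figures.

U ≈ 28.6 μJ

L = μ₀N²A/(2πR) = (4π×10⁻⁷)(554)²(8.580×10^-5)/(2π×0.153) = 3.442×10^-5 H.
U = ½LI² = ½(3.442×10^-5)(1.29)² = 2.864×10^-5 J.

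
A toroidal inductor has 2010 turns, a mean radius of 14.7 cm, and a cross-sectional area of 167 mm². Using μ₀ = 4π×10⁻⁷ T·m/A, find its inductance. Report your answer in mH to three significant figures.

For a thin toroid, L = μ₀N²A/(2πR).
L = (4π×10⁻⁷)(2010)²(1.670×10^-4) / (2π×0.147 m) = 9.180×10^-4 H.

L ≈ 0.918 mH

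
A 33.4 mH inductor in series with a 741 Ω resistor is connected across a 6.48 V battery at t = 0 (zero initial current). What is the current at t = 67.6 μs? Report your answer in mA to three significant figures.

I ≈ 6.79 mA

τ = L/R = 3.340×10^-2/741 = 4.507×10^-5 s; final current I_∞ = ε/R = 6.48/741 = 8.7449×10^-3 A.
I(t) = I_∞(1 − e^(−t/τ)) with t/τ = 1.500.
I = (8.7449×10^-3)(1 − e^(−1.500)) = 6.793×10^-3 A.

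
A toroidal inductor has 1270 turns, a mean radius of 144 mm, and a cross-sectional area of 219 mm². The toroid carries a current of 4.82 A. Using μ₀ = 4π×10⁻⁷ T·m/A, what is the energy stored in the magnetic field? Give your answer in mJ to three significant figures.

U ≈ 5.70 mJ

L = μ₀N²A/(2πR) = (4π×10⁻⁷)(1270)²(2.190×10^-4)/(2π×0.144) = 4.906×10^-4 H.
U = ½LI² = ½(4.906×10^-4)(4.82)² = 5.699×10^-3 J.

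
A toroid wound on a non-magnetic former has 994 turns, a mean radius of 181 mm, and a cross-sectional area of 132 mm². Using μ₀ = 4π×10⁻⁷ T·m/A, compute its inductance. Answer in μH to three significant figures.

For a thin toroid, L = μ₀N²A/(2πR).
L = (4π×10⁻⁷)(994)²(1.320×10^-4) / (2π×0.181 m) = 1.441×10^-4 H.

L ≈ 144 μH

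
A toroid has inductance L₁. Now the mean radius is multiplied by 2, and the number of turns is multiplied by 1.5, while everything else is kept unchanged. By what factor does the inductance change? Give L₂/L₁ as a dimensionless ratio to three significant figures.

L₂/L₁ = 1.13

For a toroid, L ∝ μᵣN²A/R.
L₂/L₁ = (2)^-1 × (1.5)^2 = 1.13.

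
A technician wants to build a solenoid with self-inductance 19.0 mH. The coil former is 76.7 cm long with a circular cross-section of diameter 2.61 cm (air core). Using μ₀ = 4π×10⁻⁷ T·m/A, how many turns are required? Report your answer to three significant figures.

A = π(d/2)² = π(1.305×10^-2 m)² = 5.350×10^-4 m².
From L = μ₀N²A/ℓ, N = √(Lℓ / (μ₀A)).
N = √[(1.900×10^-2)(0.767) / ((4π×10⁻⁷)×5.350×10^-4)] = √(2.168×10^7) ≈ 4655.7.

N ≈ 4660 turns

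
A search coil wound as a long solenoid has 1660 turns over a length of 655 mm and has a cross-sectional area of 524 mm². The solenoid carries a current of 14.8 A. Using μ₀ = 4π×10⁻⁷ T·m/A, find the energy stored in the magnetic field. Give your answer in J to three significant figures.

U ≈ 0.303 J

A = 524 mm² = 5.240×10^-4 m².
L = μ₀N²A/ℓ = (4π×10⁻⁷)(1660)²(5.240×10^-4)/(0.655) = 2.770×10^-3 H.
U = ½LI² = ½(2.770×10^-3)(14.8)² = 0.3034 J.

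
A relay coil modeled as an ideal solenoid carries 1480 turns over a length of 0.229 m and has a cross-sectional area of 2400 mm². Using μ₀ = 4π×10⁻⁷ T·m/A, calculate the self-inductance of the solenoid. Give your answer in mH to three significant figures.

L ≈ 28.8 mH

A = 2400 mm² = 2.400×10^-3 m².
For a long solenoid, L = μ₀N²A/ℓ.
L = (4π×10⁻⁷)(1480)²(2.400×10^-3)/(0.229 m) = 2.8848×10^-2 H.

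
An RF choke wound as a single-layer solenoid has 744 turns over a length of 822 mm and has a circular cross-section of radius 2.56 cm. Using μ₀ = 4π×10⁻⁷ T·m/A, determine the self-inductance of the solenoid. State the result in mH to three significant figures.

A = πr² = π(2.560×10^-2 m)² = 2.059×10^-3 m².
For a long solenoid, L = μ₀N²A/ℓ.
L = (4π×10⁻⁷)(744)²(2.059×10^-3)/(0.822 m) = 1.742×10^-3 H.

L ≈ 1.74 mH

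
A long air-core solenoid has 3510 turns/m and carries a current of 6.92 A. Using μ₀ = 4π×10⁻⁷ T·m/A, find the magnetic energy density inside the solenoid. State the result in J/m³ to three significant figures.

B = μ₀nI = (4π×10⁻⁷)(3.510×10^3)(6.92) = 3.052×10^-2 T.
u = B²/(2μ₀) = (3.052×10^-2)²/(2×4π×10⁻⁷) = 370.7 J/m³.

u ≈ 371 J/m³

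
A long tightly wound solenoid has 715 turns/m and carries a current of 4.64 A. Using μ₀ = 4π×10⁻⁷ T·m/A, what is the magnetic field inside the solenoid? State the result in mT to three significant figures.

B ≈ 4.17 mT

Inside a long solenoid, B = μ₀nI.
B = (4π×10⁻⁷)(715 m⁻¹)(4.64 A) = 4.169×10^-3 T.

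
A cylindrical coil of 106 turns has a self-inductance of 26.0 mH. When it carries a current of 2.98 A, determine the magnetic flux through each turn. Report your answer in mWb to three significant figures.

Φ_B ≈ 0.731 mWb

From L = NΦ_B/I, the flux per turn is Φ_B = LI/N.
Φ_B = (2.600×10^-2 H)(2.98 A)/106 = 7.309×10^-4 Wb.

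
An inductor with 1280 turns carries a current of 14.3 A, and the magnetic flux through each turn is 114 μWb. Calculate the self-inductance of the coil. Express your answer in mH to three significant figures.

Self-inductance is defined by L = NΦ_B/I (flux linkage over current).
L = (1280)(1.140×10^-4 Wb)/(14.3 A) = 1.020×10^-2 H.

L ≈ 10.2 mH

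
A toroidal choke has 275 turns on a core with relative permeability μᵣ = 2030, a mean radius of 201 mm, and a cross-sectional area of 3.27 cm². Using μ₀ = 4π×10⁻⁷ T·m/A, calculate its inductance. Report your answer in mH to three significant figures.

L ≈ 50.0 mH

For a thin toroid, L = μ₀μᵣN²A/(2πR).
L = (4π×10⁻⁷)(2030)(275)²(3.270×10^-4) / (2π×0.201 m) = 4.995×10^-2 H.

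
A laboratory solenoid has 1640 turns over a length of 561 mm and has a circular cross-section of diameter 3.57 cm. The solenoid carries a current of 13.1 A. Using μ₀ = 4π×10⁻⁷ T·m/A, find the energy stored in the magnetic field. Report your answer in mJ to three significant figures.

U ≈ 517 mJ

A = π(d/2)² = π(1.785×10^-2 m)² = 1.001×10^-3 m².
L = μ₀N²A/ℓ = (4π×10⁻⁷)(1640)²(1.001×10^-3)/(0.561) = 6.031×10^-3 H.
U = ½LI² = ½(6.031×10^-3)(13.1)² = 0.51746 J.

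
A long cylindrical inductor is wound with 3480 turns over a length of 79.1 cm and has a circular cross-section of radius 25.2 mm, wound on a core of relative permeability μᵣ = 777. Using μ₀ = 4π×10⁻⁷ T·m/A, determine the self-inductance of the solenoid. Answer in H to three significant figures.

A = πr² = π(2.520×10^-2 m)² = 1.995×10^-3 m².
For a long solenoid, L = μ₀μᵣN²A/ℓ.
L = (4π×10⁻⁷)(777)(3480)²(1.995×10^-3)/(0.791 m) = 29.82 H.

L ≈ 29.8 H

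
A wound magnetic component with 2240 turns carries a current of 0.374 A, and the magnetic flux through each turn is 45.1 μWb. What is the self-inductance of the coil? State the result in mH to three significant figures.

L ≈ 270 mH

Self-inductance is defined by L = NΦ_B/I (flux linkage over current).
L = (2240)(4.510×10^-5 Wb)/(0.374 A) = 0.2701 H.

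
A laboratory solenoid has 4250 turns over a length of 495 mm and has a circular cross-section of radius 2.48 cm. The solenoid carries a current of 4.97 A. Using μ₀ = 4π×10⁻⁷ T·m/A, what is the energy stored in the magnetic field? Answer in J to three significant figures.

U ≈ 1.09 J

A = πr² = π(2.480×10^-2 m)² = 1.932×10^-3 m².
L = μ₀N²A/ℓ = (4π×10⁻⁷)(4250)²(1.932×10^-3)/(0.495) = 8.860×10^-2 H.
U = ½LI² = ½(8.860×10^-2)(4.97)² = 1.094 J.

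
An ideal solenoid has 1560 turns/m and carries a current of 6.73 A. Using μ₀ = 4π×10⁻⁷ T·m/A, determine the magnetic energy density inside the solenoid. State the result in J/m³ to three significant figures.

B = μ₀nI = (4π×10⁻⁷)(1.560×10^3)(6.73) = 1.319×10^-2 T.
u = B²/(2μ₀) = (1.319×10^-2)²/(2×4π×10⁻⁷) = 69.26 J/m³.

u ≈ 69.3 J/m³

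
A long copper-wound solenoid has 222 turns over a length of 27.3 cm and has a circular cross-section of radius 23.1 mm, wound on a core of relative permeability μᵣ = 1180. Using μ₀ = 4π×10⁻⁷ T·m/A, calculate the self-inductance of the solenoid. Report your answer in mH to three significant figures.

L ≈ 449 mH

A = πr² = π(2.310×10^-2 m)² = 1.676×10^-3 m².
For a long solenoid, L = μ₀μᵣN²A/ℓ.
L = (4π×10⁻⁷)(1180)(222)²(1.676×10^-3)/(0.273 m) = 0.4488 H.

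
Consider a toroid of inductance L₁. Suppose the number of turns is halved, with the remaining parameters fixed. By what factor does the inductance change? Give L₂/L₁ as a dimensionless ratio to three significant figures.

For a toroid, L ∝ μᵣN²A/R.
L₂/L₁ = (0.5)^2 = 0.250.

L₂/L₁ = 0.250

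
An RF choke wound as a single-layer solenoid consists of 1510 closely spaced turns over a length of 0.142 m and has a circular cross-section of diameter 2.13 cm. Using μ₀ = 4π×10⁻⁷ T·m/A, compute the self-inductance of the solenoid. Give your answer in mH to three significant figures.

A = π(d/2)² = π(1.065×10^-2 m)² = 3.563×10^-4 m².
For a long solenoid, L = μ₀N²A/ℓ.
L = (4π×10⁻⁷)(1510)²(3.563×10^-4)/(0.142 m) = 7.190×10^-3 H.

L ≈ 7.19 mH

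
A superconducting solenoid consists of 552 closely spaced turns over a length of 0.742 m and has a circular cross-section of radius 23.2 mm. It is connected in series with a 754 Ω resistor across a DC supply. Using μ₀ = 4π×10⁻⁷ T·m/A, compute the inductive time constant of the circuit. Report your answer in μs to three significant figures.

A = πr² = π(2.320×10^-2 m)² = 1.691×10^-3 m².
L = μ₀N²A/ℓ = (4π×10⁻⁷)(552)²(1.691×10^-3)/(0.742) = 8.726×10^-4 H.
τ = L/R = (8.726×10^-4)/(754) = 1.157×10^-6 s.

τ ≈ 1.16 μs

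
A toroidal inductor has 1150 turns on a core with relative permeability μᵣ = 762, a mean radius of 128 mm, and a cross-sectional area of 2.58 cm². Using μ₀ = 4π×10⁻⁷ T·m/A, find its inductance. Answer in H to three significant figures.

For a thin toroid, L = μ₀μᵣN²A/(2πR).
L = (4π×10⁻⁷)(762)(1150)²(2.580×10^-4) / (2π×0.128 m) = 0.4062 H.

L ≈ 0.406 H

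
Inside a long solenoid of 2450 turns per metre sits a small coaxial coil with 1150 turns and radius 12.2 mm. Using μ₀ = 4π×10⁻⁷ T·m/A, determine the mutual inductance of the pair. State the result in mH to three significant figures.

The outer solenoid produces a uniform field B₁ = μ₀n₁I₁ across the inner coil,
so the flux linkage is N₂Φ = N₂B₁A₂ = μ₀n₁N₂A₂·I₁, giving M = μ₀n₁N₂A₂.
A₂ = πr² = π(1.220×10^-2 m)² = 4.676×10^-4 m².
M = (4π×10⁻⁷)(2450)(1150)(4.676×10^-4) = 1.656×10^-3 H.

M ≈ 1.66 mH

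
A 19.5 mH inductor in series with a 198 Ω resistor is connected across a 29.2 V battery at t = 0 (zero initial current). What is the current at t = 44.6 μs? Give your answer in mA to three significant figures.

I ≈ 53.7 mA

τ = L/R = 1.950×10^-2/198 = 9.848×10^-5 s; final current I_∞ = ε/R = 29.2/198 = 0.14747 A.
I(t) = I_∞(1 − e^(−t/τ)) with t/τ = 0.453.
I = (0.14747)(1 − e^(−0.453)) = 5.371×10^-2 A.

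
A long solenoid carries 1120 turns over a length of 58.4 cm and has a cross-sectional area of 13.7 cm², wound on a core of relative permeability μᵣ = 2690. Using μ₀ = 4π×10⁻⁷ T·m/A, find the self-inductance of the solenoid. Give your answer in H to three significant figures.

A = 13.7 cm² = 1.370×10^-3 m².
For a long solenoid, L = μ₀μᵣN²A/ℓ.
L = (4π×10⁻⁷)(2690)(1120)²(1.370×10^-3)/(0.584 m) = 9.947 H.

L ≈ 9.95 H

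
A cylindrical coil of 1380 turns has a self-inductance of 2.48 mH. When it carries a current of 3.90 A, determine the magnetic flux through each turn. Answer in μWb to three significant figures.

Φ_B ≈ 7.01 μWb

From L = NΦ_B/I, the flux per turn is Φ_B = LI/N.
Φ_B = (2.480×10^-3 H)(3.90 A)/1380 = 7.009×10^-6 Wb.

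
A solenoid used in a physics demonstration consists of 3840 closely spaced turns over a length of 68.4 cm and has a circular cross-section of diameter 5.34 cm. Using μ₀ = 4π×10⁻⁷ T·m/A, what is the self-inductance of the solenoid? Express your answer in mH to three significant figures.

A = π(d/2)² = π(2.670×10^-2 m)² = 2.240×10^-3 m².
For a long solenoid, L = μ₀N²A/ℓ.
L = (4π×10⁻⁷)(3840)²(2.240×10^-3)/(0.684 m) = 6.067×10^-2 H.

L ≈ 60.7 mH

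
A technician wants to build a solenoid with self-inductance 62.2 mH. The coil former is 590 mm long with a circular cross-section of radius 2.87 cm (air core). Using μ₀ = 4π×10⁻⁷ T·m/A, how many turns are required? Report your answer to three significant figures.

A = πr² = π(2.870×10^-2 m)² = 2.588×10^-3 m².
From L = μ₀N²A/ℓ, N = √(Lℓ / (μ₀A)).
N = √[(6.220×10^-2)(0.59) / ((4π×10⁻⁷)×2.588×10^-3)] = √(1.129×10^7) ≈ 3359.4.

N ≈ 3360 turns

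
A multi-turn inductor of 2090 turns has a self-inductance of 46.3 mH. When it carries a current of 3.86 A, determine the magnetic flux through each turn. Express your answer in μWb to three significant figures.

Φ_B ≈ 85.5 μWb

From L = NΦ_B/I, the flux per turn is Φ_B = LI/N.
Φ_B = (4.630×10^-2 H)(3.86 A)/2090 = 8.551×10^-5 Wb.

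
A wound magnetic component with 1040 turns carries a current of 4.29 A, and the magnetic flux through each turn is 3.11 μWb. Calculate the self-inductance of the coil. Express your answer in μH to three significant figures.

L ≈ 754 μH

Self-inductance is defined by L = NΦ_B/I (flux linkage over current).
L = (1040)(3.110×10^-6 Wb)/(4.29 A) = 7.539×10^-4 H.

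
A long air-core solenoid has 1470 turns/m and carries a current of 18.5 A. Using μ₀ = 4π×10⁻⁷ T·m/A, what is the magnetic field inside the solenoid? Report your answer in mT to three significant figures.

B ≈ 34.2 mT

Inside a long solenoid, B = μ₀nI.
B = (4π×10⁻⁷)(1.470×10^3 m⁻¹)(18.5 A) = 3.417×10^-2 T.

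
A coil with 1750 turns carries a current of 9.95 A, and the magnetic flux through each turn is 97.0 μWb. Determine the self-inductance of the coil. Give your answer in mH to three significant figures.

L ≈ 17.1 mH

Self-inductance is defined by L = NΦ_B/I (flux linkage over current).
L = (1750)(9.700×10^-5 Wb)/(9.95 A) = 1.706×10^-2 H.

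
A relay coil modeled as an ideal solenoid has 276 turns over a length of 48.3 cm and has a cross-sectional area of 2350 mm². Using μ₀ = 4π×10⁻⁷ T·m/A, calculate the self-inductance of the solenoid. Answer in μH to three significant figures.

A = 2350 mm² = 2.350×10^-3 m².
For a long solenoid, L = μ₀N²A/ℓ.
L = (4π×10⁻⁷)(276)²(2.350×10^-3)/(0.483 m) = 4.657×10^-4 H.

L ≈ 466 μH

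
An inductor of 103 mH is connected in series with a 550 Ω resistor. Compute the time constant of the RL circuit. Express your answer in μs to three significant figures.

τ ≈ 187 μs

τ = L/R = (0.103 H)/(550 Ω) = 1.873×10^-4 s.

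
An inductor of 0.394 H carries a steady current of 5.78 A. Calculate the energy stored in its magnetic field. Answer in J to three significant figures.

Stored magnetic energy: U = ½LI².
U = ½(0.394 H)(5.78 A)² = 6.581 J.

U ≈ 6.58 J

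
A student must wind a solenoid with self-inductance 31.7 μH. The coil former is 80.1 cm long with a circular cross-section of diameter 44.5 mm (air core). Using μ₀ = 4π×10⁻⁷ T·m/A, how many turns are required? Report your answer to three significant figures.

A = π(d/2)² = π(2.225×10^-2 m)² = 1.555×10^-3 m².
From L = μ₀N²A/ℓ, N = √(Lℓ / (μ₀A)).
N = √[(3.170×10^-5)(0.801) / ((4π×10⁻⁷)×1.555×10^-3)] = √(1.299×10^4) ≈ 114.0.

N ≈ 114 turns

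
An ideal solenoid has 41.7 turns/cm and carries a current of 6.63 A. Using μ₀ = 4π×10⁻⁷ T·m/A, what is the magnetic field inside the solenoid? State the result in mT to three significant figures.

Inside a long solenoid, B = μ₀nI.
B = (4π×10⁻⁷)(4.170×10^3 m⁻¹)(6.63 A) = 3.474×10^-2 T.

B ≈ 34.7 mT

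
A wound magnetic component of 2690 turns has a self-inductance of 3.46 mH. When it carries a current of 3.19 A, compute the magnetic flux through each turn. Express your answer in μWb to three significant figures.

Φ_B ≈ 4.10 μWb

From L = NΦ_B/I, the flux per turn is Φ_B = LI/N.
Φ_B = (3.460×10^-3 H)(3.19 A)/2690 = 4.103×10^-6 Wb.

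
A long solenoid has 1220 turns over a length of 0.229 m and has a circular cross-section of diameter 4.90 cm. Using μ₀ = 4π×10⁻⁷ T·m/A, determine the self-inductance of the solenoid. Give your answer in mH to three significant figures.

A = π(d/2)² = π(2.450×10^-2 m)² = 1.886×10^-3 m².
For a long solenoid, L = μ₀N²A/ℓ.
L = (4π×10⁻⁷)(1220)²(1.886×10^-3)/(0.229 m) = 1.540×10^-2 H.

L ≈ 15.4 mH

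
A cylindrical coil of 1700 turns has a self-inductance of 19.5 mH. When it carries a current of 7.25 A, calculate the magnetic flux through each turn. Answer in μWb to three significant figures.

Φ_B ≈ 83.2 μWb

From L = NΦ_B/I, the flux per turn is Φ_B = LI/N.
Φ_B = (1.950×10^-2 H)(7.25 A)/1700 = 8.316×10^-5 Wb.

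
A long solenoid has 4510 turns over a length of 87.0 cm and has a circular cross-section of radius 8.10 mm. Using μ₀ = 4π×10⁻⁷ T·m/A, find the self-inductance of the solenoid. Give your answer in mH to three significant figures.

L ≈ 6.06 mH

A = πr² = π(8.100×10^-3 m)² = 2.061×10^-4 m².
For a long solenoid, L = μ₀N²A/ℓ.
L = (4π×10⁻⁷)(4510)²(2.061×10^-4)/(0.87 m) = 6.056×10^-3 H.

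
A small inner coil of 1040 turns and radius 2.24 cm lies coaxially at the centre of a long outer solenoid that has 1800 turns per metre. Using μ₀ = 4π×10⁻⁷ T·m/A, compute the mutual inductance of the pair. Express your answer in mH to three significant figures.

The outer solenoid produces a uniform field B₁ = μ₀n₁I₁ across the inner coil,
so the flux linkage is N₂Φ = N₂B₁A₂ = μ₀n₁N₂A₂·I₁, giving M = μ₀n₁N₂A₂.
A₂ = πr² = π(2.240×10^-2 m)² = 1.576×10^-3 m².
M = (4π×10⁻⁷)(1800)(1040)(1.576×10^-3) = 3.708×10^-3 H.

M ≈ 3.71 mH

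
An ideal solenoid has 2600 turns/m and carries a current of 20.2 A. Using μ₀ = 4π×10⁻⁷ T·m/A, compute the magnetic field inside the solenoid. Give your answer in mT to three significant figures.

B ≈ 66.0 mT

Inside a long solenoid, B = μ₀nI.
B = (4π×10⁻⁷)(2.600×10^3 m⁻¹)(20.2 A) = 6.600×10^-2 T.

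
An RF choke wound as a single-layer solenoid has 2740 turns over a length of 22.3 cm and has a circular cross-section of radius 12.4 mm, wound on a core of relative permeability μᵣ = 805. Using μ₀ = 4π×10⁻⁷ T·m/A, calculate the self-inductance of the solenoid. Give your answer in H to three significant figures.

L ≈ 16.5 H

A = πr² = π(1.240×10^-2 m)² = 4.831×10^-4 m².
For a long solenoid, L = μ₀μᵣN²A/ℓ.
L = (4π×10⁻⁷)(805)(2740)²(4.831×10^-4)/(0.223 m) = 16.45 H.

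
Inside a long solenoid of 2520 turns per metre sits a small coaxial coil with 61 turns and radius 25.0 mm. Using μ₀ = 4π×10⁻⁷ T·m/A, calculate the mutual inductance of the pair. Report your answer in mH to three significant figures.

The outer solenoid produces a uniform field B₁ = μ₀n₁I₁ across the inner coil,
so the flux linkage is N₂Φ = N₂B₁A₂ = μ₀n₁N₂A₂·I₁, giving M = μ₀n₁N₂A₂.
A₂ = πr² = π(2.500×10^-2 m)² = 1.963×10^-3 m².
M = (4π×10⁻⁷)(2520)(61)(1.963×10^-3) = 3.793×10^-4 H.

M ≈ 0.379 mH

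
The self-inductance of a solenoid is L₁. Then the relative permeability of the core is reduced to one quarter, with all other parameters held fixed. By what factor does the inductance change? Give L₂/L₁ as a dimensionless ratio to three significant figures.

L₂/L₁ = 0.250

For a solenoid, L ∝ μᵣN²A/ℓ.
L₂/L₁ = (0.25) = 0.250.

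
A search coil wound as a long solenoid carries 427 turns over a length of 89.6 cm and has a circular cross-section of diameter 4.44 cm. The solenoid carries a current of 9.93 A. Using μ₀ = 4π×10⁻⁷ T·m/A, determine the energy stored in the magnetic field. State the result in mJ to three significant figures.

U ≈ 19.5 mJ

A = π(d/2)² = π(2.220×10^-2 m)² = 1.548×10^-3 m².
L = μ₀N²A/ℓ = (4π×10⁻⁷)(427)²(1.548×10^-3)/(0.896) = 3.959×10^-4 H.
U = ½LI² = ½(3.959×10^-4)(9.93)² = 1.952×10^-2 J.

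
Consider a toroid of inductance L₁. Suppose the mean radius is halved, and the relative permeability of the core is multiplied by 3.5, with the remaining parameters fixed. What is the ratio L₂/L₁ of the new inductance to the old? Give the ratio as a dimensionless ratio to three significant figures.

For a toroid, L ∝ μᵣN²A/R.
L₂/L₁ = (0.5)^-1 × (3.5) = 7.00.

L₂/L₁ = 7.00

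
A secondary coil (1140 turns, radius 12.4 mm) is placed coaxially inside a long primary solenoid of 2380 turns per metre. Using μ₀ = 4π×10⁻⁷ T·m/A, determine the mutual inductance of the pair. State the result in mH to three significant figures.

The outer solenoid produces a uniform field B₁ = μ₀n₁I₁ across the inner coil,
so the flux linkage is N₂Φ = N₂B₁A₂ = μ₀n₁N₂A₂·I₁, giving M = μ₀n₁N₂A₂.
A₂ = πr² = π(1.240×10^-2 m)² = 4.831×10^-4 m².
M = (4π×10⁻⁷)(2380)(1140)(4.831×10^-4) = 1.647×10^-3 H.

M ≈ 1.65 mH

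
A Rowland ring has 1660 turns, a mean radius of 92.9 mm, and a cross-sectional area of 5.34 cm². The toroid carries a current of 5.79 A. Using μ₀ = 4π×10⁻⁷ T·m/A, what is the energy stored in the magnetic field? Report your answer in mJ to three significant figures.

U ≈ 53.1 mJ

L = μ₀N²A/(2πR) = (4π×10⁻⁷)(1660)²(5.340×10^-4)/(2π×9.290×10^-2) = 3.168×10^-3 H.
U = ½LI² = ½(3.168×10^-3)(5.79)² = 5.310×10^-2 J.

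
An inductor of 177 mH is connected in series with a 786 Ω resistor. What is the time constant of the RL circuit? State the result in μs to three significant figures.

τ = L/R = (0.177 H)/(786 Ω) = 2.252×10^-4 s.

τ ≈ 225 μs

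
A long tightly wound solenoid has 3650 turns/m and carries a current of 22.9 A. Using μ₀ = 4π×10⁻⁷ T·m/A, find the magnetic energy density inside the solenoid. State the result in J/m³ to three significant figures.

B = μ₀nI = (4π×10⁻⁷)(3.650×10^3)(22.9) = 0.105 T.
u = B²/(2μ₀) = (0.105)²/(2×4π×10⁻⁷) = 4.390×10^3 J/m³.

u ≈ 4390 J/m³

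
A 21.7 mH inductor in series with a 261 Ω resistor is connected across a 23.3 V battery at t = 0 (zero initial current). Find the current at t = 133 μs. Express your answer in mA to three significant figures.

I ≈ 71.2 mA

τ = L/R = 2.170×10^-2/261 = 8.314×10^-5 s; final current I_∞ = ε/R = 23.3/261 = 8.927×10^-2 A.
I(t) = I_∞(1 − e^(−t/τ)) with t/τ = 1.600.
I = (8.927×10^-2)(1 − e^(−1.600)) = 7.124×10^-2 A.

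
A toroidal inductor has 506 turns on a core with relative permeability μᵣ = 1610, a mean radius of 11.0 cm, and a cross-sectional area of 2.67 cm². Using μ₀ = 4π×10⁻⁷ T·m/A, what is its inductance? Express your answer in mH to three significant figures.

For a thin toroid, L = μ₀μᵣN²A/(2πR).
L = (4π×10⁻⁷)(1610)(506)²(2.670×10^-4) / (2π×0.11 m) = 0.2001 H.

L ≈ 200 mH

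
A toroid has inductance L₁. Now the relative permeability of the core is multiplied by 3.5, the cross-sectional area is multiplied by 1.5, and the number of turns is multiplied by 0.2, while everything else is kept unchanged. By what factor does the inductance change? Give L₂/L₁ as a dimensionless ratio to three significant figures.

For a toroid, L ∝ μᵣN²A/R.
L₂/L₁ = (3.5) × (1.5) × (0.2)^2 = 0.210.

L₂/L₁ = 0.210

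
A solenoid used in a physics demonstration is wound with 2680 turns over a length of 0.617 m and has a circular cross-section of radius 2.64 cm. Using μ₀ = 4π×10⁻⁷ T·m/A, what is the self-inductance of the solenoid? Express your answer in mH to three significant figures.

A = πr² = π(2.640×10^-2 m)² = 2.190×10^-3 m².
For a long solenoid, L = μ₀N²A/ℓ.
L = (4π×10⁻⁷)(2680)²(2.190×10^-3)/(0.617 m) = 3.203×10^-2 H.

L ≈ 32.0 mH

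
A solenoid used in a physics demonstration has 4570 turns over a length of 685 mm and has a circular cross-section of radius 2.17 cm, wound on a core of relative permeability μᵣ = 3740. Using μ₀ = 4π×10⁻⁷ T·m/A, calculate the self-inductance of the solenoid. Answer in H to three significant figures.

L ≈ 212 H

A = πr² = π(2.170×10^-2 m)² = 1.479×10^-3 m².
For a long solenoid, L = μ₀μᵣN²A/ℓ.
L = (4π×10⁻⁷)(3740)(4570)²(1.479×10^-3)/(0.685 m) = 212 H.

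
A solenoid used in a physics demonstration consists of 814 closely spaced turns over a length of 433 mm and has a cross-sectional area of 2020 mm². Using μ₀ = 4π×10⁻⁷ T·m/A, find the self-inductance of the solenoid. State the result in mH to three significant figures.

A = 2020 mm² = 2.020×10^-3 m².
For a long solenoid, L = μ₀N²A/ℓ.
L = (4π×10⁻⁷)(814)²(2.020×10^-3)/(0.433 m) = 3.884×10^-3 H.

L ≈ 3.88 mH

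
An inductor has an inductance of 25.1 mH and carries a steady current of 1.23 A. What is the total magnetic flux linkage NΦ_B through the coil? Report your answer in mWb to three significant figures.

From L = NΦ_B/I, the flux linkage is NΦ_B = LI.
NΦ_B = (2.510×10^-2 H)(1.23 A) = 3.087×10^-2 Wb.

NΦ_B ≈ 30.9 mWb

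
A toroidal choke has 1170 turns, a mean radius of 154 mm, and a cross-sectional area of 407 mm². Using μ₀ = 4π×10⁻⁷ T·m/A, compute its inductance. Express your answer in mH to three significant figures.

For a thin toroid, L = μ₀N²A/(2πR).
L = (4π×10⁻⁷)(1170)²(4.070×10^-4) / (2π×0.154 m) = 7.236×10^-4 H.

L ≈ 0.724 mH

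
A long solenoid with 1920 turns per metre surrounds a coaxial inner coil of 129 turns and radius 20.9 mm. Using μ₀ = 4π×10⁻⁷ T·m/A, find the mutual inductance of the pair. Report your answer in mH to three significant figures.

The outer solenoid produces a uniform field B₁ = μ₀n₁I₁ across the inner coil,
so the flux linkage is N₂Φ = N₂B₁A₂ = μ₀n₁N₂A₂·I₁, giving M = μ₀n₁N₂A₂.
A₂ = πr² = π(2.090×10^-2 m)² = 1.372×10^-3 m².
M = (4π×10⁻⁷)(1920)(129)(1.372×10^-3) = 4.271×10^-4 H.

M ≈ 0.427 mH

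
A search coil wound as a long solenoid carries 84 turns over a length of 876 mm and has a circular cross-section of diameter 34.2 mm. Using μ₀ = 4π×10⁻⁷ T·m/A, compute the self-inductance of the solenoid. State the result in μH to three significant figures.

A = π(d/2)² = π(1.710×10^-2 m)² = 9.186×10^-4 m².
For a long solenoid, L = μ₀N²A/ℓ.
L = (4π×10⁻⁷)(84)²(9.186×10^-4)/(0.876 m) = 9.298×10^-6 H.

L ≈ 9.30 μH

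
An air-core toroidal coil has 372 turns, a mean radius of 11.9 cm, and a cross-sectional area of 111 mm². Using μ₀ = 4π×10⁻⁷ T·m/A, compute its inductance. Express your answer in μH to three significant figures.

For a thin toroid, L = μ₀N²A/(2πR).
L = (4π×10⁻⁷)(372)²(1.110×10^-4) / (2π×0.119 m) = 2.582×10^-5 H.

L ≈ 25.8 μH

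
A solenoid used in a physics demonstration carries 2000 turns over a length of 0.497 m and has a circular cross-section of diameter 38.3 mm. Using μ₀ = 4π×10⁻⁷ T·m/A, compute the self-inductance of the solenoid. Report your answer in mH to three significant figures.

A = π(d/2)² = π(1.915×10^-2 m)² = 1.152×10^-3 m².
For a long solenoid, L = μ₀N²A/ℓ.
L = (4π×10⁻⁷)(2000)²(1.152×10^-3)/(0.497 m) = 1.165×10^-2 H.

L ≈ 11.7 mH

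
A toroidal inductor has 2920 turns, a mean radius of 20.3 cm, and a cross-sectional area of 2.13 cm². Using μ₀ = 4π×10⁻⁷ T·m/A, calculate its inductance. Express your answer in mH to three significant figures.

L ≈ 1.79 mH

For a thin toroid, L = μ₀N²A/(2πR).
L = (4π×10⁻⁷)(2920)²(2.130×10^-4) / (2π×0.203 m) = 1.789×10^-3 H.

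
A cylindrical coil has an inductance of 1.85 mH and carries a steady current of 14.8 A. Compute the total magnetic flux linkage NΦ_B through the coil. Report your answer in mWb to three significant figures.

NΦ_B ≈ 27.4 mWb

From L = NΦ_B/I, the flux linkage is NΦ_B = LI.
NΦ_B = (1.850×10^-3 H)(14.8 A) = 2.738×10^-2 Wb.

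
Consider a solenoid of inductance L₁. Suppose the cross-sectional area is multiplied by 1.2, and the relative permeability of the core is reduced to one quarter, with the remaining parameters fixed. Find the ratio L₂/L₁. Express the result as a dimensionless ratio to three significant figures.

For a solenoid, L ∝ μᵣN²A/ℓ.
L₂/L₁ = (1.2) × (0.25) = 0.300.

L₂/L₁ = 0.300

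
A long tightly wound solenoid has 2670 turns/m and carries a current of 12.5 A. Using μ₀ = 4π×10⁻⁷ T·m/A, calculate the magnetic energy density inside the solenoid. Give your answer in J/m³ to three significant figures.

B = μ₀nI = (4π×10⁻⁷)(2.670×10^3)(12.5) = 4.194×10^-2 T.
u = B²/(2μ₀) = (4.194×10^-2)²/(2×4π×10⁻⁷) = 699.9 J/m³.

u ≈ 700 J/m³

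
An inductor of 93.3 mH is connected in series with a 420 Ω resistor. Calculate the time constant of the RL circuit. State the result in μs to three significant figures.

τ = L/R = (9.330×10^-2 H)/(420 Ω) = 2.221×10^-4 s.

τ ≈ 222 μs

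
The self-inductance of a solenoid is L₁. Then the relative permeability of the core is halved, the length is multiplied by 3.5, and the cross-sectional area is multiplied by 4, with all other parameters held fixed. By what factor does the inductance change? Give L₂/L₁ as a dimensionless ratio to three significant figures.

For a solenoid, L ∝ μᵣN²A/ℓ.
L₂/L₁ = (0.5) × (3.5)^-1 × (4) = 0.571.

L₂/L₁ = 0.571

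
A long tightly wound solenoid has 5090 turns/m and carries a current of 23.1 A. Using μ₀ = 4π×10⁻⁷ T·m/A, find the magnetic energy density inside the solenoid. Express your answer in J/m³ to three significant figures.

B = μ₀nI = (4π×10⁻⁷)(5.090×10^3)(23.1) = 0.1478 T.
u = B²/(2μ₀) = (0.1478)²/(2×4π×10⁻⁷) = 8.686×10^3 J/m³.

u ≈ 8690 J/m³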